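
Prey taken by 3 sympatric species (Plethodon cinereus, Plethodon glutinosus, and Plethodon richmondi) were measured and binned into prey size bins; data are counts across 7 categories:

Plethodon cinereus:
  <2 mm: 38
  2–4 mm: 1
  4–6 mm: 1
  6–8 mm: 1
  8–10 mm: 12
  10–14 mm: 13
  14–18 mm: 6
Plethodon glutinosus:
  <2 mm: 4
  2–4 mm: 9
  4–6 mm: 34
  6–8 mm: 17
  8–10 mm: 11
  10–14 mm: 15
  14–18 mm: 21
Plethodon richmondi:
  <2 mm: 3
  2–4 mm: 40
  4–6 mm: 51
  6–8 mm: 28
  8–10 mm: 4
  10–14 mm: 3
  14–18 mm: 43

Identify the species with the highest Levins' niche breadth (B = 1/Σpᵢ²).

Proportions for Plethodon cinereus (n=72): 38/72=0.5278, 1/72=0.0139, 1/72=0.0139, 1/72=0.0139, 12/72=0.1667, 13/72=0.1806, 6/72=0.0833
Proportions for Plethodon glutinosus (n=111): 4/111=0.0360, 9/111=0.0811, 34/111=0.3063, 17/111=0.1532, 11/111=0.0991, 15/111=0.1351, 21/111=0.1892
Proportions for Plethodon richmondi (n=172): 3/172=0.0174, 40/172=0.2326, 51/172=0.2965, 28/172=0.1628, 4/172=0.0233, 3/172=0.0174, 43/172=0.2500
Σp_cineᵢ² = 0.5278² + 0.0139² + 0.0139² + 0.0139² + 0.1667² + 0.1806² + 0.0833² = 0.278573 + 0.000193 + 0.000193 + 0.000193 + 0.027789 + 0.032616 + 0.006939 = 0.346496
B_cine = 1 / 0.346496 = 2.8860
Σp_glutᵢ² = 0.0360² + 0.0811² + 0.3063² + 0.1532² + 0.0991² + 0.1351² + 0.1892² = 0.001296 + 0.006577 + 0.093820 + 0.023470 + 0.009821 + 0.018252 + 0.035797 = 0.189033
B_glut = 1 / 0.189033 = 5.2901
Σp_richᵢ² = 0.0174² + 0.2326² + 0.2965² + 0.1628² + 0.0233² + 0.0174² + 0.2500² = 0.000303 + 0.054103 + 0.087912 + 0.026504 + 0.000543 + 0.000303 + 0.062500 = 0.232168
B_rich = 1 / 0.232168 = 4.3072
Highest B → broadest niche (most generalist): Plethodon glutinosus (B = 5.29).

Plethodon glutinosus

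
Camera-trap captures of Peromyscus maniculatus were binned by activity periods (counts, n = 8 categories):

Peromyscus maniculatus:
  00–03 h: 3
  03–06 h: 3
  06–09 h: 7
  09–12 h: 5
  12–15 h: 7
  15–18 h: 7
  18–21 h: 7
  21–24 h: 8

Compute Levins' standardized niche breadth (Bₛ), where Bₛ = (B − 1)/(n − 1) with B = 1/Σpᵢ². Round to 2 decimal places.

Proportions for Peromyscus maniculatus (n=47): 3/47=0.0638, 3/47=0.0638, 7/47=0.1489, 5/47=0.1064, 7/47=0.1489, 7/47=0.1489, 7/47=0.1489, 8/47=0.1702
Σpᵢ² = 0.0638² + 0.0638² + 0.1489² + 0.1064² + 0.1489² + 0.1489² + 0.1489² + 0.1702² = 0.004070 + 0.004070 + 0.022171 + 0.011321 + 0.022171 + 0.022171 + 0.022171 + 0.028968 = 0.137113
B = 1 / 0.137113 = 7.2933
Bₛ = (B − 1)/(n − 1) = (7.2933 − 1)/(8 − 1) = 6.2933/7 = 0.8990

0.90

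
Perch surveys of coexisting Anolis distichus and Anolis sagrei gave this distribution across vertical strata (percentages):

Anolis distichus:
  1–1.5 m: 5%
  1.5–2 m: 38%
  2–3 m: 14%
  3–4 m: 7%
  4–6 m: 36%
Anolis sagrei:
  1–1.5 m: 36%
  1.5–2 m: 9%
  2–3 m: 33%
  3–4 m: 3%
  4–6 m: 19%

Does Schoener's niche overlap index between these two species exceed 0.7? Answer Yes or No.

Convert percentages to proportions (divide by 100).
Σ|p₁ᵢ − p₂ᵢ| = 0.31 + 0.29 + 0.19 + 0.04 + 0.17 = 1.00
D = 1 − ½ × 1.00 = 1 − 0.500 = 0.5000
D = 0.5000 < 0.7 → No.

No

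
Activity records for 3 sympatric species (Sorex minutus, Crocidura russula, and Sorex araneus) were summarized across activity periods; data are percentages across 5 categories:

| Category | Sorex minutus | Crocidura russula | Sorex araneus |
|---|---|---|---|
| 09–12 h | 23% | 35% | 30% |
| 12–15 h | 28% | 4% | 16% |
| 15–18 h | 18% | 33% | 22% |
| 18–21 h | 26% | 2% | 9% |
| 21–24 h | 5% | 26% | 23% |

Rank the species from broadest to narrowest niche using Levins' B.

Sorex araneus > Sorex minutus > Crocidura russula

Convert percentages to proportions (divide by 100).
Σp_minuᵢ² = 0.23² + 0.28² + 0.18² + 0.26² + 0.05² = 0.0529 + 0.0784 + 0.0324 + 0.0676 + 0.0025 = 0.2338
B_minu = 1 / 0.2338 = 4.2772
Σp_russᵢ² = 0.35² + 0.04² + 0.33² + 0.02² + 0.26² = 0.1225 + 0.0016 + 0.1089 + 0.0004 + 0.0676 = 0.3010
B_russ = 1 / 0.3010 = 3.3223
Σp_aranᵢ² = 0.30² + 0.16² + 0.22² + 0.09² + 0.23² = 0.0900 + 0.0256 + 0.0484 + 0.0081 + 0.0529 = 0.2250
B_aran = 1 / 0.2250 = 4.4444
Ranking by B (broadest → narrowest): Sorex araneus (4.44) > Sorex minutus (4.28) > Crocidura russula (3.32)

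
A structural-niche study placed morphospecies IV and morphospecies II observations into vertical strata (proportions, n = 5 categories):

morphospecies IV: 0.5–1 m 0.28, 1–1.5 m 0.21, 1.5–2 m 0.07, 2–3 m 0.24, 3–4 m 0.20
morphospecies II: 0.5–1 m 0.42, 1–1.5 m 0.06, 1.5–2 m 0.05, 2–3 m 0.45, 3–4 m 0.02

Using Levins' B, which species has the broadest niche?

morphospecies IV

Σp_IVᵢ² = 0.28² + 0.21² + 0.07² + 0.24² + 0.20² = 0.0784 + 0.0441 + 0.0049 + 0.0576 + 0.0400 = 0.2250
B_IV = 1 / 0.2250 = 4.4444
Σp_IIᵢ² = 0.42² + 0.06² + 0.05² + 0.45² + 0.02² = 0.1764 + 0.0036 + 0.0025 + 0.2025 + 0.0004 = 0.3854
B_II = 1 / 0.3854 = 2.5947
Highest B → broadest niche (most generalist): morphospecies IV (B = 4.44).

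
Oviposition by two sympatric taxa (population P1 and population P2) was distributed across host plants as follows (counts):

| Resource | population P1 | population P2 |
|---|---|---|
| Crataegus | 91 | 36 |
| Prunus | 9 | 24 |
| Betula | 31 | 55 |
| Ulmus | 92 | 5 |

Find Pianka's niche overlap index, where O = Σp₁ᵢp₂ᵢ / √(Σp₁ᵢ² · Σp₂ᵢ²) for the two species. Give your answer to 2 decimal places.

Proportions for population P1 (n=223): 91/223=0.4081, 9/223=0.0404, 31/223=0.1390, 92/223=0.4126
Proportions for population P2 (n=120): 36/120=0.3000, 24/120=0.2000, 55/120=0.4583, 5/120=0.0417
Σ p₁ᵢp₂ᵢ = 0.122430 + 0.008080 + 0.063704 + 0.017205 = 0.211419
Σp_1ᵢ² = 0.4081² + 0.0404² + 0.1390² + 0.4126² = 0.166546 + 0.001632 + 0.019321 + 0.170239 = 0.357738
Σp_2ᵢ² = 0.3000² + 0.2000² + 0.4583² + 0.0417² = 0.090000 + 0.040000 + 0.210039 + 0.001739 = 0.341778
O = 0.211419 / √(0.357738 × 0.341778) = 0.211419 / 0.3496670 = 0.6046

0.60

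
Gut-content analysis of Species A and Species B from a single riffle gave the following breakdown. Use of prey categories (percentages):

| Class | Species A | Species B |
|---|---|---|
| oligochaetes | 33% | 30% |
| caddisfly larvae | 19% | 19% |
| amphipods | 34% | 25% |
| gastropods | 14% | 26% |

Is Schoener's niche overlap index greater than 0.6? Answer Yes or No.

Convert percentages to proportions (divide by 100).
Σ|p₁ᵢ − p₂ᵢ| = 0.03 + 0.00 + 0.09 + 0.12 = 0.24
D = 1 − ½ × 0.24 = 1 − 0.120 = 0.8800
D = 0.8800 > 0.6 → Yes.

Yes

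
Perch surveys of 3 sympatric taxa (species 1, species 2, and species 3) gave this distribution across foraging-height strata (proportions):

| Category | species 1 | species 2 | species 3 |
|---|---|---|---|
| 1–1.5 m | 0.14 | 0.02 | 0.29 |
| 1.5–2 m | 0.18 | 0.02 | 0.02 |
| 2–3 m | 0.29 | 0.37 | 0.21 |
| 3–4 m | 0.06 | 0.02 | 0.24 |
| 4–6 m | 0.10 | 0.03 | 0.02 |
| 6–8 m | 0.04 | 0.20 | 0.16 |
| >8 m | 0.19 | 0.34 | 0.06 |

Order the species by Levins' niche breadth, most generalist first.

species 1 > species 3 > species 2

Σp_1ᵢ² = 0.14² + 0.18² + 0.29² + 0.06² + 0.10² + 0.04² + 0.19² = 0.0196 + 0.0324 + 0.0841 + 0.0036 + 0.0100 + 0.0016 + 0.0361 = 0.1874
B_1 = 1 / 0.1874 = 5.3362
Σp_2ᵢ² = 0.02² + 0.02² + 0.37² + 0.02² + 0.03² + 0.20² + 0.34² = 0.0004 + 0.0004 + 0.1369 + 0.0004 + 0.0009 + 0.0400 + 0.1156 = 0.2946
B_2 = 1 / 0.2946 = 3.3944
Σp_3ᵢ² = 0.29² + 0.02² + 0.21² + 0.24² + 0.02² + 0.16² + 0.06² = 0.0841 + 0.0004 + 0.0441 + 0.0576 + 0.0004 + 0.0256 + 0.0036 = 0.2158
B_3 = 1 / 0.2158 = 4.6339
Ranking by B (broadest → narrowest): species 1 (5.34) > species 3 (4.63) > species 2 (3.39)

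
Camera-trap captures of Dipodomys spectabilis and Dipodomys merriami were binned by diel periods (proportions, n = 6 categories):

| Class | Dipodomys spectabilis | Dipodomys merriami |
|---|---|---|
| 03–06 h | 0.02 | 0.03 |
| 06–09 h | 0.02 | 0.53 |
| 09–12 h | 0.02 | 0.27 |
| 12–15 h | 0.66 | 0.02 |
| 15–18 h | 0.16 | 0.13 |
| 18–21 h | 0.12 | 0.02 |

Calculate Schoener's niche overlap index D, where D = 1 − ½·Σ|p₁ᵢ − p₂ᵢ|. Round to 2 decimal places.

Σ|p₁ᵢ − p₂ᵢ| = 0.01 + 0.51 + 0.25 + 0.64 + 0.03 + 0.10 = 1.54
D = 1 − ½ × 1.54 = 1 − 0.770 = 0.2300

0.23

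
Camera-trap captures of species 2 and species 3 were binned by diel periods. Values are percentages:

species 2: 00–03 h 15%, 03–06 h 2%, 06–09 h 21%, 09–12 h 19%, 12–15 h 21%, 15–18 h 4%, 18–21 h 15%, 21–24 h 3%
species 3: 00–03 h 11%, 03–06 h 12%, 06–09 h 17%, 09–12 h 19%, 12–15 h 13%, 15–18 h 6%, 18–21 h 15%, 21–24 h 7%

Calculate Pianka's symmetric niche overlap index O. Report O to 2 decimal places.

Convert percentages to proportions (divide by 100).
Σ p₁ᵢp₂ᵢ = 0.0165 + 0.0024 + 0.0357 + 0.0361 + 0.0273 + 0.0024 + 0.0225 + 0.0021 = 0.1450
Σp_1ᵢ² = 0.15² + 0.02² + 0.21² + 0.19² + 0.21² + 0.04² + 0.15² + 0.03² = 0.0225 + 0.0004 + 0.0441 + 0.0361 + 0.0441 + 0.0016 + 0.0225 + 0.0009 = 0.1722
Σp_2ᵢ² = 0.11² + 0.12² + 0.17² + 0.19² + 0.13² + 0.06² + 0.15² + 0.07² = 0.0121 + 0.0144 + 0.0289 + 0.0361 + 0.0169 + 0.0036 + 0.0225 + 0.0049 = 0.1394
O = 0.1450 / √(0.1722 × 0.1394) = 0.1450 / 0.15493 = 0.9359

0.94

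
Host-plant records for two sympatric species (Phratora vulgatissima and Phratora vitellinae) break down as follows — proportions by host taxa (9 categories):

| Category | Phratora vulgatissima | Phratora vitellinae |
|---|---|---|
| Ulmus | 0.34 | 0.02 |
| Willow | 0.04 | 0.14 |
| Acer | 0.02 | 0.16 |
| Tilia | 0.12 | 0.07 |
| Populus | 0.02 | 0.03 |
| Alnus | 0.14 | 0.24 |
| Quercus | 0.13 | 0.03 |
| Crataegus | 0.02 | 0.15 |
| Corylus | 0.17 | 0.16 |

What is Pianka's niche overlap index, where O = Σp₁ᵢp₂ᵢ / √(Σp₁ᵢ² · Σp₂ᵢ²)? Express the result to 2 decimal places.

0.52

Σ p₁ᵢp₂ᵢ = 0.0068 + 0.0056 + 0.0032 + 0.0084 + 0.0006 + 0.0336 + 0.0039 + 0.0030 + 0.0272 = 0.0923
Σp_1ᵢ² = 0.34² + 0.04² + 0.02² + 0.12² + 0.02² + 0.14² + 0.13² + 0.02² + 0.17² = 0.1156 + 0.0016 + 0.0004 + 0.0144 + 0.0004 + 0.0196 + 0.0169 + 0.0004 + 0.0289 = 0.1982
Σp_2ᵢ² = 0.02² + 0.14² + 0.16² + 0.07² + 0.03² + 0.24² + 0.03² + 0.15² + 0.16² = 0.0004 + 0.0196 + 0.0256 + 0.0049 + 0.0009 + 0.0576 + 0.0009 + 0.0225 + 0.0256 = 0.1580
O = 0.0923 / √(0.1982 × 0.1580) = 0.0923 / 0.17696 = 0.5216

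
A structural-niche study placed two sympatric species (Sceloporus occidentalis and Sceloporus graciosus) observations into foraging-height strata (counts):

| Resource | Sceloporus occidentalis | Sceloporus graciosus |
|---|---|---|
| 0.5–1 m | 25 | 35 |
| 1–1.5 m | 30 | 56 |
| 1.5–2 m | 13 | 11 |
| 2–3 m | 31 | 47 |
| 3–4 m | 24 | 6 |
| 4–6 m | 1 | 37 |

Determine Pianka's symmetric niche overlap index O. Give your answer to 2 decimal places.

0.85

Proportions for Sceloporus occidentalis (n=124): 25/124=0.2016, 30/124=0.2419, 13/124=0.1048, 31/124=0.2500, 24/124=0.1935, 1/124=0.0081
Proportions for Sceloporus graciosus (n=192): 35/192=0.1823, 56/192=0.2917, 11/192=0.0573, 47/192=0.2448, 6/192=0.0313, 37/192=0.1927
Σ p₁ᵢp₂ᵢ = 0.036752 + 0.070562 + 0.006005 + 0.061200 + 0.006057 + 0.001561 = 0.182137
Σp_1ᵢ² = 0.2016² + 0.2419² + 0.1048² + 0.2500² + 0.1935² + 0.0081² = 0.040643 + 0.058516 + 0.010983 + 0.062500 + 0.037442 + 0.000066 = 0.210150
Σp_2ᵢ² = 0.1823² + 0.2917² + 0.0573² + 0.2448² + 0.0313² + 0.1927² = 0.033233 + 0.085089 + 0.003283 + 0.059927 + 0.000980 + 0.037133 = 0.219645
O = 0.182137 / √(0.210150 × 0.219645) = 0.182137 / 0.2148451 = 0.8478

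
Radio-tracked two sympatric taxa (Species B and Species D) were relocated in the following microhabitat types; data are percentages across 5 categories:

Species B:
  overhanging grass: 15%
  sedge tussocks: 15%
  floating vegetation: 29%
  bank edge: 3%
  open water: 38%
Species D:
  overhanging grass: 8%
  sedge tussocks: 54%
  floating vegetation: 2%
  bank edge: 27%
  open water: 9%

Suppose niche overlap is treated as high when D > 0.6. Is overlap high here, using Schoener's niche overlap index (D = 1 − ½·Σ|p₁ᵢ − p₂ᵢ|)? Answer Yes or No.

Convert percentages to proportions (divide by 100).
Σ|p₁ᵢ − p₂ᵢ| = 0.07 + 0.39 + 0.27 + 0.24 + 0.29 = 1.26
D = 1 − ½ × 1.26 = 1 − 0.630 = 0.3700
D = 0.3700 < 0.6 → No.

No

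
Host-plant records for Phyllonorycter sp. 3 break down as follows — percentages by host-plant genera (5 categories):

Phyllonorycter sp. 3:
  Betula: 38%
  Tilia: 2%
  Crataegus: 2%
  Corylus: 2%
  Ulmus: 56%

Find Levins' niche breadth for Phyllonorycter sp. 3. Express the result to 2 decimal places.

Convert percentages to proportions (divide by 100).
Σpᵢ² = 0.38² + 0.02² + 0.02² + 0.02² + 0.56² = 0.1444 + 0.0004 + 0.0004 + 0.0004 + 0.3136 = 0.4592
B = 1 / 0.4592 = 2.1777

2.18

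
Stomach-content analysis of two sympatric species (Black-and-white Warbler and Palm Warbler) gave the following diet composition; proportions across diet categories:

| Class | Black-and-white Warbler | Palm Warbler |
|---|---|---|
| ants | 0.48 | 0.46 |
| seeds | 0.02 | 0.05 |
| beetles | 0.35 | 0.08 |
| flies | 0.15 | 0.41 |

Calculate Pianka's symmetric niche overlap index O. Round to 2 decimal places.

0.81

Σ p₁ᵢp₂ᵢ = 0.2208 + 0.0010 + 0.0280 + 0.0615 = 0.3113
Σp_1ᵢ² = 0.48² + 0.02² + 0.35² + 0.15² = 0.2304 + 0.0004 + 0.1225 + 0.0225 = 0.3758
Σp_2ᵢ² = 0.46² + 0.05² + 0.08² + 0.41² = 0.2116 + 0.0025 + 0.0064 + 0.1681 = 0.3886
O = 0.3113 / √(0.3758 × 0.3886) = 0.3113 / 0.38215 = 0.8146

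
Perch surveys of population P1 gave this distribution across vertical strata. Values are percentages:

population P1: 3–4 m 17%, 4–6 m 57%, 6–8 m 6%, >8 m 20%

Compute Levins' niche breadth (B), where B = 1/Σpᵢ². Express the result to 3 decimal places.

Convert percentages to proportions (divide by 100).
Σpᵢ² = 0.17² + 0.57² + 0.06² + 0.20² = 0.0289 + 0.3249 + 0.0036 + 0.0400 = 0.3974
B = 1 / 0.3974 = 2.51636

2.516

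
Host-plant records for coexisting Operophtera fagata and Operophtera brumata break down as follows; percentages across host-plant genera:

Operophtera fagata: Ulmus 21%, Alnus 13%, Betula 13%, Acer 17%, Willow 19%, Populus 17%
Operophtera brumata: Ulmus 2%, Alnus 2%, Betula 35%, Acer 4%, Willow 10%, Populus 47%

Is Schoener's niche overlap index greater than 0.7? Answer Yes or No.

Convert percentages to proportions (divide by 100).
Σ|p₁ᵢ − p₂ᵢ| = 0.19 + 0.11 + 0.22 + 0.13 + 0.09 + 0.30 = 1.04
D = 1 − ½ × 1.04 = 1 − 0.520 = 0.4800
D = 0.4800 < 0.7 → No.

No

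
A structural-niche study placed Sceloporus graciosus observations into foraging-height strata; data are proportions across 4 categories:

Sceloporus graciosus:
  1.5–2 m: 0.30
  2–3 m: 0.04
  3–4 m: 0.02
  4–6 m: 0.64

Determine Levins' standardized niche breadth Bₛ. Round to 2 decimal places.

0.33

Σpᵢ² = 0.30² + 0.04² + 0.02² + 0.64² = 0.0900 + 0.0016 + 0.0004 + 0.4096 = 0.5016
B = 1 / 0.5016 = 1.9936
Bₛ = (B − 1)/(n − 1) = (1.9936 − 1)/(4 − 1) = 0.9936/3 = 0.3312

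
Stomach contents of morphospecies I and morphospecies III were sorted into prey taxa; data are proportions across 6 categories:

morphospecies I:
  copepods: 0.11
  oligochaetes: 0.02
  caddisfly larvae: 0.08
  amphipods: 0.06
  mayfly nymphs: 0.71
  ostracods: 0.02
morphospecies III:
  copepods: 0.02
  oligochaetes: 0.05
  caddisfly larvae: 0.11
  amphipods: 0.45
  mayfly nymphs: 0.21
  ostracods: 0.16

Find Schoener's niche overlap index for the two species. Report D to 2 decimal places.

Σ|p₁ᵢ − p₂ᵢ| = 0.09 + 0.03 + 0.03 + 0.39 + 0.50 + 0.14 = 1.18
D = 1 − ½ × 1.18 = 1 − 0.590 = 0.4100

0.41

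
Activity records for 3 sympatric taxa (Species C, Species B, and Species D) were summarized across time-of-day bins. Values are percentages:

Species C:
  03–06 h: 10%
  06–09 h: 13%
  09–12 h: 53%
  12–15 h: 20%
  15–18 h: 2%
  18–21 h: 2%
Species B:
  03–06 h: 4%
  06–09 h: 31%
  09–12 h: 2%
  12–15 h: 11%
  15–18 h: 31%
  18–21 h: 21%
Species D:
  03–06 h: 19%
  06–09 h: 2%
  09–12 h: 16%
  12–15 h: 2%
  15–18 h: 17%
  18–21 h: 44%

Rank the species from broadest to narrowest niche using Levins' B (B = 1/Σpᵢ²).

Species B > Species D > Species C

Convert percentages to proportions (divide by 100).
Σp_Cᵢ² = 0.10² + 0.13² + 0.53² + 0.20² + 0.02² + 0.02² = 0.0100 + 0.0169 + 0.2809 + 0.0400 + 0.0004 + 0.0004 = 0.3486
B_C = 1 / 0.3486 = 2.8686
Σp_Bᵢ² = 0.04² + 0.31² + 0.02² + 0.11² + 0.31² + 0.21² = 0.0016 + 0.0961 + 0.0004 + 0.0121 + 0.0961 + 0.0441 = 0.2504
B_B = 1 / 0.2504 = 3.9936
Σp_Dᵢ² = 0.19² + 0.02² + 0.16² + 0.02² + 0.17² + 0.44² = 0.0361 + 0.0004 + 0.0256 + 0.0004 + 0.0289 + 0.1936 = 0.2850
B_D = 1 / 0.2850 = 3.5088
Ranking by B (broadest → narrowest): Species B (3.99) > Species D (3.51) > Species C (2.87)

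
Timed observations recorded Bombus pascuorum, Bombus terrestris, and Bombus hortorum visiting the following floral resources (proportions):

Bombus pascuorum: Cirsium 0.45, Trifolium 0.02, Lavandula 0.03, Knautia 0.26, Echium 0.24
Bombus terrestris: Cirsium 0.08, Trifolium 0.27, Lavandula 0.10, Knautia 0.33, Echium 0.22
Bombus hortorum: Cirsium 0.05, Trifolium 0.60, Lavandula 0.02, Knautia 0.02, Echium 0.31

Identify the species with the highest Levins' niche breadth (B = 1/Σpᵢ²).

Bombus terrestris

Σp_pascᵢ² = 0.45² + 0.02² + 0.03² + 0.26² + 0.24² = 0.2025 + 0.0004 + 0.0009 + 0.0676 + 0.0576 = 0.3290
B_pasc = 1 / 0.3290 = 3.0395
Σp_terrᵢ² = 0.08² + 0.27² + 0.10² + 0.33² + 0.22² = 0.0064 + 0.0729 + 0.0100 + 0.1089 + 0.0484 = 0.2466
B_terr = 1 / 0.2466 = 4.0552
Σp_hortᵢ² = 0.05² + 0.60² + 0.02² + 0.02² + 0.31² = 0.0025 + 0.3600 + 0.0004 + 0.0004 + 0.0961 = 0.4594
B_hort = 1 / 0.4594 = 2.1768
Highest B → broadest niche (most generalist): Bombus terrestris (B = 4.06).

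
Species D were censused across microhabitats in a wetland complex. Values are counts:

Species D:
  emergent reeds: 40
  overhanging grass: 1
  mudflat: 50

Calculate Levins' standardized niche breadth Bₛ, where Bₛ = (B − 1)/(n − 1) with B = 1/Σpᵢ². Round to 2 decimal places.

Proportions for Species D (n=91): 40/91=0.4396, 1/91=0.0110, 50/91=0.5495
Σpᵢ² = 0.4396² + 0.0110² + 0.5495² = 0.193248 + 0.000121 + 0.301950 = 0.495319
B = 1 / 0.495319 = 2.0189
Bₛ = (B − 1)/(n − 1) = (2.0189 − 1)/(3 − 1) = 1.0189/2 = 0.5095

0.51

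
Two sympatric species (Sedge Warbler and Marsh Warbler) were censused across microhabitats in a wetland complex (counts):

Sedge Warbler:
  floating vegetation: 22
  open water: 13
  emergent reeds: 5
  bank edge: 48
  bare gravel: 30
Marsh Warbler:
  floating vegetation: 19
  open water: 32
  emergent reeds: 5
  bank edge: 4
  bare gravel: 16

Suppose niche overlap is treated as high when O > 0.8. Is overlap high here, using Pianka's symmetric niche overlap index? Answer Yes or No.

No

Proportions for Sedge Warbler (n=118): 22/118=0.1864, 13/118=0.1102, 5/118=0.0424, 48/118=0.4068, 30/118=0.2542
Proportions for Marsh Warbler (n=76): 19/76=0.2500, 32/76=0.4211, 5/76=0.0658, 4/76=0.0526, 16/76=0.2105
Σ p₁ᵢp₂ᵢ = 0.046600 + 0.046405 + 0.002790 + 0.021398 + 0.053509 = 0.170702
Σp_1ᵢ² = 0.1864² + 0.1102² + 0.0424² + 0.4068² + 0.2542² = 0.034745 + 0.012144 + 0.001798 + 0.165486 + 0.064618 = 0.278791
Σp_2ᵢ² = 0.2500² + 0.4211² + 0.0658² + 0.0526² + 0.2105² = 0.062500 + 0.177325 + 0.004330 + 0.002767 + 0.044310 = 0.291232
O = 0.170702 / √(0.278791 × 0.291232) = 0.170702 / 0.2849436 = 0.5991
O = 0.5991 < 0.8 → No.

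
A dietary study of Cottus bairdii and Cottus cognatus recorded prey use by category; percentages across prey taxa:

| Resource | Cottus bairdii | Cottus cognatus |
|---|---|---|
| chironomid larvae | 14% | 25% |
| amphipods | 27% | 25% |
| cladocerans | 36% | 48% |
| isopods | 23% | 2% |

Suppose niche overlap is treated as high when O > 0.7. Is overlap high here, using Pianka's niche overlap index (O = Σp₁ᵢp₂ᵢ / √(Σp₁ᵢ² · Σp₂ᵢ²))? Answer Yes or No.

Yes

Convert percentages to proportions (divide by 100).
Σ p₁ᵢp₂ᵢ = 0.0350 + 0.0675 + 0.1728 + 0.0046 = 0.2799
Σp_1ᵢ² = 0.14² + 0.27² + 0.36² + 0.23² = 0.0196 + 0.0729 + 0.1296 + 0.0529 = 0.2750
Σp_2ᵢ² = 0.25² + 0.25² + 0.48² + 0.02² = 0.0625 + 0.0625 + 0.2304 + 0.0004 = 0.3558
O = 0.2799 / √(0.2750 × 0.3558) = 0.2799 / 0.31280 = 0.8948
O = 0.8948 > 0.7 → Yes.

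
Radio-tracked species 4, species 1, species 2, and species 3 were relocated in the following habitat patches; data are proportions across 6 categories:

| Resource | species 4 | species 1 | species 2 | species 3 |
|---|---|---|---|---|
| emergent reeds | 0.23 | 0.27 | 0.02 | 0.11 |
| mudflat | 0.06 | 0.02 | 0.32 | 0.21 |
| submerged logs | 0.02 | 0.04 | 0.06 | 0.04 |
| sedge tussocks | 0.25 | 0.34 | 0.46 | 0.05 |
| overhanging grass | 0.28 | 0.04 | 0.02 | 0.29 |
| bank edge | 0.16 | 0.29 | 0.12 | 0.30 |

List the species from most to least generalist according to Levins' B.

species 4 > species 3 > species 1 > species 2

Σp_4ᵢ² = 0.23² + 0.06² + 0.02² + 0.25² + 0.28² + 0.16² = 0.0529 + 0.0036 + 0.0004 + 0.0625 + 0.0784 + 0.0256 = 0.2234
B_4 = 1 / 0.2234 = 4.4763
Σp_1ᵢ² = 0.27² + 0.02² + 0.04² + 0.34² + 0.04² + 0.29² = 0.0729 + 0.0004 + 0.0016 + 0.1156 + 0.0016 + 0.0841 = 0.2762
B_1 = 1 / 0.2762 = 3.6206
Σp_2ᵢ² = 0.02² + 0.32² + 0.06² + 0.46² + 0.02² + 0.12² = 0.0004 + 0.1024 + 0.0036 + 0.2116 + 0.0004 + 0.0144 = 0.3328
B_2 = 1 / 0.3328 = 3.0048
Σp_3ᵢ² = 0.11² + 0.21² + 0.04² + 0.05² + 0.29² + 0.30² = 0.0121 + 0.0441 + 0.0016 + 0.0025 + 0.0841 + 0.0900 = 0.2344
B_3 = 1 / 0.2344 = 4.2662
Ranking by B (broadest → narrowest): species 4 (4.48) > species 3 (4.27) > species 1 (3.62) > species 2 (3.00)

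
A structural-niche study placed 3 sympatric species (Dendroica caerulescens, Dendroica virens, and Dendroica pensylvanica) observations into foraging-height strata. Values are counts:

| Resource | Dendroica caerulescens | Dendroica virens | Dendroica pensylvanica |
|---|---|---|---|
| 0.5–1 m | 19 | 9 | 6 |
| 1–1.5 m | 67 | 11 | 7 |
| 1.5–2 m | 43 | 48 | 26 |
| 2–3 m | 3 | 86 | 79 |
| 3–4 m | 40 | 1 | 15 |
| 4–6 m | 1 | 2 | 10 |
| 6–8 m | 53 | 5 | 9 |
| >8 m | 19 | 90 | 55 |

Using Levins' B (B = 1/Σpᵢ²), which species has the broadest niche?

Proportions for Dendroica caerulescens (n=245): 19/245=0.0776, 67/245=0.2735, 43/245=0.1755, 3/245=0.0122, 40/245=0.1633, 1/245=0.0041, 53/245=0.2163, 19/245=0.0776
Proportions for Dendroica virens (n=252): 9/252=0.0357, 11/252=0.0437, 48/252=0.1905, 86/252=0.3413, 1/252=0.0040, 2/252=0.0079, 5/252=0.0198, 90/252=0.3571
Proportions for Dendroica pensylvanica (n=207): 6/207=0.0290, 7/207=0.0338, 26/207=0.1256, 79/207=0.3816, 15/207=0.0725, 10/207=0.0483, 9/207=0.0435, 55/207=0.2657
Σp_caerᵢ² = 0.0776² + 0.2735² + 0.1755² + 0.0122² + 0.1633² + 0.0041² + 0.2163² + 0.0776² = 0.006022 + 0.074802 + 0.030800 + 0.000149 + 0.026667 + 0.000017 + 0.046786 + 0.006022 = 0.191265
B_caer = 1 / 0.191265 = 5.2283
Σp_vireᵢ² = 0.0357² + 0.0437² + 0.1905² + 0.3413² + 0.0040² + 0.0079² + 0.0198² + 0.3571² = 0.001274 + 0.001910 + 0.036290 + 0.116486 + 0.000016 + 0.000062 + 0.000392 + 0.127520 = 0.283950
B_vire = 1 / 0.283950 = 3.5217
Σp_pensᵢ² = 0.0290² + 0.0338² + 0.1256² + 0.3816² + 0.0725² + 0.0483² + 0.0435² + 0.2657² = 0.000841 + 0.001142 + 0.015775 + 0.145619 + 0.005256 + 0.002333 + 0.001892 + 0.070596 = 0.243454
B_pens = 1 / 0.243454 = 4.1076
Highest B → broadest niche (most generalist): Dendroica caerulescens (B = 5.23).

Dendroica caerulescens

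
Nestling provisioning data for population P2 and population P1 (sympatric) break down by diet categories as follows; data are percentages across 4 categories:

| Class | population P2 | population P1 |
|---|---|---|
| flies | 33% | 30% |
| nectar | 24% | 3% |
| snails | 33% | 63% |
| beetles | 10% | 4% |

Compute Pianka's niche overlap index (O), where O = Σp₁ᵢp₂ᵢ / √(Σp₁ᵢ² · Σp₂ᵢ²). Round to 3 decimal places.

0.851

Convert percentages to proportions (divide by 100).
Σ p₁ᵢp₂ᵢ = 0.0990 + 0.0072 + 0.2079 + 0.0040 = 0.3181
Σp_1ᵢ² = 0.33² + 0.24² + 0.33² + 0.10² = 0.1089 + 0.0576 + 0.1089 + 0.0100 = 0.2854
Σp_2ᵢ² = 0.30² + 0.03² + 0.63² + 0.04² = 0.0900 + 0.0009 + 0.3969 + 0.0016 = 0.4894
O = 0.3181 / √(0.2854 × 0.4894) = 0.3181 / 0.373731 = 0.85115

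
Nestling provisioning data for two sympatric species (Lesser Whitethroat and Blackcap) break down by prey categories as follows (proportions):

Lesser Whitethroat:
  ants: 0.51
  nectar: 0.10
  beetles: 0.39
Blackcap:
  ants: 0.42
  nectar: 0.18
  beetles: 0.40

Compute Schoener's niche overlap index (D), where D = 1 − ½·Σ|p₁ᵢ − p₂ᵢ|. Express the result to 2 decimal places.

0.91

Σ|p₁ᵢ − p₂ᵢ| = 0.09 + 0.08 + 0.01 = 0.18
D = 1 − ½ × 0.18 = 1 − 0.090 = 0.9100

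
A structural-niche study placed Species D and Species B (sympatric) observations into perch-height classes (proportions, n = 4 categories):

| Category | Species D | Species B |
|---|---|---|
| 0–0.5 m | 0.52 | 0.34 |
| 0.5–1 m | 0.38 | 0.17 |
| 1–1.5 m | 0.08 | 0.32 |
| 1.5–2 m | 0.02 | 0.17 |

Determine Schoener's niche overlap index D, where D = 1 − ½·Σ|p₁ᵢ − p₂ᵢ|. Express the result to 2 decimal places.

0.61

Σ|p₁ᵢ − p₂ᵢ| = 0.18 + 0.21 + 0.24 + 0.15 = 0.78
D = 1 − ½ × 0.78 = 1 − 0.390 = 0.6100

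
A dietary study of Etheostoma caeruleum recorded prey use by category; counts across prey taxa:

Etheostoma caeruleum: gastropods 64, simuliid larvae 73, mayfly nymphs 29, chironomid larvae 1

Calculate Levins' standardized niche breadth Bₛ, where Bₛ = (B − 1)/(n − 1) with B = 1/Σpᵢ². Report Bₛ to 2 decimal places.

0.57

Proportions for Etheostoma caeruleum (n=167): 64/167=0.3832, 73/167=0.4371, 29/167=0.1737, 1/167=0.0060
Σpᵢ² = 0.3832² + 0.4371² + 0.1737² + 0.0060² = 0.146842 + 0.191056 + 0.030172 + 0.000036 = 0.368106
B = 1 / 0.368106 = 2.7166
Bₛ = (B − 1)/(n − 1) = (2.7166 − 1)/(4 − 1) = 1.7166/3 = 0.5722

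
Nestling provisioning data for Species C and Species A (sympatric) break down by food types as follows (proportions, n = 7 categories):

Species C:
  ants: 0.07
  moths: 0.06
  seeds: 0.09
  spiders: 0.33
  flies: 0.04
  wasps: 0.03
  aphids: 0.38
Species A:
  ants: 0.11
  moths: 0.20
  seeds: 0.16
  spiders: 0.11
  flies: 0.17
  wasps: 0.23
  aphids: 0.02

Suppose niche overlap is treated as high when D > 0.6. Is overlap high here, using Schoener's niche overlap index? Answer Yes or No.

No

Σ|p₁ᵢ − p₂ᵢ| = 0.04 + 0.14 + 0.07 + 0.22 + 0.13 + 0.20 + 0.36 = 1.16
D = 1 − ½ × 1.16 = 1 − 0.580 = 0.4200
D = 0.4200 < 0.6 → No.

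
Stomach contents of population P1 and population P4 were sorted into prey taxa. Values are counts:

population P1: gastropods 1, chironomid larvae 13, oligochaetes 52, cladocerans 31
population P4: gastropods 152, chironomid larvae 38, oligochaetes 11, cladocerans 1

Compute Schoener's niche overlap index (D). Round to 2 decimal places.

Proportions for population P1 (n=97): 1/97=0.0103, 13/97=0.1340, 52/97=0.5361, 31/97=0.3196
Proportions for population P4 (n=202): 152/202=0.7525, 38/202=0.1881, 11/202=0.0545, 1/202=0.0050
Σ|p₁ᵢ − p₂ᵢ| = 0.7422 + 0.0541 + 0.4816 + 0.3146 = 1.5925
D = 1 − ½ × 1.5925 = 1 − 0.79625 = 0.20375

0.20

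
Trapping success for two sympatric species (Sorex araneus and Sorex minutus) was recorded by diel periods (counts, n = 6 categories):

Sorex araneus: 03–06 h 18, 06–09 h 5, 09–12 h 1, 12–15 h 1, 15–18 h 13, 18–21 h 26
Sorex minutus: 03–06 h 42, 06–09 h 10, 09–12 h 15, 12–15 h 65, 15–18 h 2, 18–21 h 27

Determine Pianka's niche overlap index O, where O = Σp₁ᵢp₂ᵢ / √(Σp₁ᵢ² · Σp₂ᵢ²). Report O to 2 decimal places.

Proportions for Sorex araneus (n=64): 18/64=0.2813, 5/64=0.0781, 1/64=0.0156, 1/64=0.0156, 13/64=0.2031, 26/64=0.4063
Proportions for Sorex minutus (n=161): 42/161=0.2609, 10/161=0.0621, 15/161=0.0932, 65/161=0.4037, 2/161=0.0124, 27/161=0.1677
Σ p₁ᵢp₂ᵢ = 0.073391 + 0.004850 + 0.001454 + 0.006298 + 0.002518 + 0.068137 = 0.156648
Σp_1ᵢ² = 0.2813² + 0.0781² + 0.0156² + 0.0156² + 0.2031² + 0.4063² = 0.079130 + 0.006100 + 0.000243 + 0.000243 + 0.041250 + 0.165080 = 0.292046
Σp_2ᵢ² = 0.2609² + 0.0621² + 0.0932² + 0.4037² + 0.0124² + 0.1677² = 0.068069 + 0.003856 + 0.008686 + 0.162974 + 0.000154 + 0.028123 = 0.271862
O = 0.156648 / √(0.292046 × 0.271862) = 0.156648 / 0.2817733 = 0.5559

0.56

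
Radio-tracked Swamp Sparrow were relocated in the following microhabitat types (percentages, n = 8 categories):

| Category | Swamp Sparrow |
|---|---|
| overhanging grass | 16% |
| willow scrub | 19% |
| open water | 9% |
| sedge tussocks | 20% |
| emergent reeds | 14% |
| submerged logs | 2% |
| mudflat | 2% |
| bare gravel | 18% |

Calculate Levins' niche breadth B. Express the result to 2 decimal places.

6.15

Convert percentages to proportions (divide by 100).
Σpᵢ² = 0.16² + 0.19² + 0.09² + 0.20² + 0.14² + 0.02² + 0.02² + 0.18² = 0.0256 + 0.0361 + 0.0081 + 0.0400 + 0.0196 + 0.0004 + 0.0004 + 0.0324 = 0.1626
B = 1 / 0.1626 = 6.1501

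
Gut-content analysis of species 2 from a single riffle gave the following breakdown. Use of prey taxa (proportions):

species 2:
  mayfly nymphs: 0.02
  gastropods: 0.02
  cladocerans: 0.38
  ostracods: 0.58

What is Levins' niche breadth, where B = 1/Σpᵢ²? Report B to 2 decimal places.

Σpᵢ² = 0.02² + 0.02² + 0.38² + 0.58² = 0.0004 + 0.0004 + 0.1444 + 0.3364 = 0.4816
B = 1 / 0.4816 = 2.0764

2.08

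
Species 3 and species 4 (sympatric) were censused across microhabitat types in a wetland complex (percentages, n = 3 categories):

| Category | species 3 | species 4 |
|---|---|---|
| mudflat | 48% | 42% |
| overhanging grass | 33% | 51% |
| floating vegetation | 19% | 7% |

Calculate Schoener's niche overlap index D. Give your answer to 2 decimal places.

Convert percentages to proportions (divide by 100).
Σ|p₁ᵢ − p₂ᵢ| = 0.06 + 0.18 + 0.12 = 0.36
D = 1 − ½ × 0.36 = 1 − 0.180 = 0.8200

0.82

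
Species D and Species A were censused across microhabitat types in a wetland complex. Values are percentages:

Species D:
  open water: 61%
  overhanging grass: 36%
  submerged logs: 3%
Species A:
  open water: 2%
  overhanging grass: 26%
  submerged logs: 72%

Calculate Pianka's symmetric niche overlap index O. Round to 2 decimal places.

0.23

Convert percentages to proportions (divide by 100).
Σ p₁ᵢp₂ᵢ = 0.0122 + 0.0936 + 0.0216 = 0.1274
Σp_1ᵢ² = 0.61² + 0.36² + 0.03² = 0.3721 + 0.1296 + 0.0009 = 0.5026
Σp_2ᵢ² = 0.02² + 0.26² + 0.72² = 0.0004 + 0.0676 + 0.5184 = 0.5864
O = 0.1274 / √(0.5026 × 0.5864) = 0.1274 / 0.54289 = 0.2347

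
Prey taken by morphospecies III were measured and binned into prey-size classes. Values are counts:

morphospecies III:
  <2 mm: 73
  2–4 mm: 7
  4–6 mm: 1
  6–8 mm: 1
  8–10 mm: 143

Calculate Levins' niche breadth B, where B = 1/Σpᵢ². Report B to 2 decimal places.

1.96

Proportions for morphospecies III (n=225): 73/225=0.3244, 7/225=0.0311, 1/225=0.0044, 1/225=0.0044, 143/225=0.6356
Σpᵢ² = 0.3244² + 0.0311² + 0.0044² + 0.0044² + 0.6356² = 0.105235 + 0.000967 + 0.000019 + 0.000019 + 0.403987 = 0.510227
B = 1 / 0.510227 = 1.9599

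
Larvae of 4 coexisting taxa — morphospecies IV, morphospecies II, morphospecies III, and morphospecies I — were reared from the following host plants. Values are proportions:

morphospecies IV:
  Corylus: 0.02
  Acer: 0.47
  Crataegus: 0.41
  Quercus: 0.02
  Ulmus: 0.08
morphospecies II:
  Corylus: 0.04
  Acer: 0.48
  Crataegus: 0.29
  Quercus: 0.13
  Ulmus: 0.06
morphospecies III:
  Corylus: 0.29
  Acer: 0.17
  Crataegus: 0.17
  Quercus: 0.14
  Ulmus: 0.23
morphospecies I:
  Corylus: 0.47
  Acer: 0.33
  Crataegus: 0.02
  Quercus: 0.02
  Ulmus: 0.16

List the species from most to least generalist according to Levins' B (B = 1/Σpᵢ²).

morphospecies III > morphospecies II > morphospecies I > morphospecies IV

Σp_IVᵢ² = 0.02² + 0.47² + 0.41² + 0.02² + 0.08² = 0.0004 + 0.2209 + 0.1681 + 0.0004 + 0.0064 = 0.3962
B_IV = 1 / 0.3962 = 2.5240
Σp_IIᵢ² = 0.04² + 0.48² + 0.29² + 0.13² + 0.06² = 0.0016 + 0.2304 + 0.0841 + 0.0169 + 0.0036 = 0.3366
B_II = 1 / 0.3366 = 2.9709
Σp_IIIᵢ² = 0.29² + 0.17² + 0.17² + 0.14² + 0.23² = 0.0841 + 0.0289 + 0.0289 + 0.0196 + 0.0529 = 0.2144
B_III = 1 / 0.2144 = 4.6642
Σp_Iᵢ² = 0.47² + 0.33² + 0.02² + 0.02² + 0.16² = 0.2209 + 0.1089 + 0.0004 + 0.0004 + 0.0256 = 0.3562
B_I = 1 / 0.3562 = 2.8074
Ranking by B (broadest → narrowest): morphospecies III (4.66) > morphospecies II (2.97) > morphospecies I (2.81) > morphospecies IV (2.52)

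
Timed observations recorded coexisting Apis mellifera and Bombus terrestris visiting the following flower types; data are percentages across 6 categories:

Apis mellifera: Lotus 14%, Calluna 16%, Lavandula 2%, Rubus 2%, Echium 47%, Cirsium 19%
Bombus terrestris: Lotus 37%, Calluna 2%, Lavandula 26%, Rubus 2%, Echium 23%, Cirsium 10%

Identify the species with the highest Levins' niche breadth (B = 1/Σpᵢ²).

Convert percentages to proportions (divide by 100).
Σp_mellᵢ² = 0.14² + 0.16² + 0.02² + 0.02² + 0.47² + 0.19² = 0.0196 + 0.0256 + 0.0004 + 0.0004 + 0.2209 + 0.0361 = 0.3030
B_mell = 1 / 0.3030 = 3.3003
Σp_terrᵢ² = 0.37² + 0.02² + 0.26² + 0.02² + 0.23² + 0.10² = 0.1369 + 0.0004 + 0.0676 + 0.0004 + 0.0529 + 0.0100 = 0.2682
B_terr = 1 / 0.2682 = 3.7286
Highest B → broadest niche (most generalist): Bombus terrestris (B = 3.73).

Bombus terrestris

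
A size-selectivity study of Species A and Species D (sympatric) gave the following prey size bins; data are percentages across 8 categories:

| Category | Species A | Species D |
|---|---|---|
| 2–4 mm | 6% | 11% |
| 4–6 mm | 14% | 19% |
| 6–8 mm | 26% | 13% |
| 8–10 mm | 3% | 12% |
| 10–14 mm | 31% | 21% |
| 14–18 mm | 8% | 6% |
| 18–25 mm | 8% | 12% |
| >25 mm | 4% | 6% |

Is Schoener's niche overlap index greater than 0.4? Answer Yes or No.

Yes

Convert percentages to proportions (divide by 100).
Σ|p₁ᵢ − p₂ᵢ| = 0.05 + 0.05 + 0.13 + 0.09 + 0.10 + 0.02 + 0.04 + 0.02 = 0.50
D = 1 − ½ × 0.50 = 1 − 0.250 = 0.7500
D = 0.7500 > 0.4 → Yes.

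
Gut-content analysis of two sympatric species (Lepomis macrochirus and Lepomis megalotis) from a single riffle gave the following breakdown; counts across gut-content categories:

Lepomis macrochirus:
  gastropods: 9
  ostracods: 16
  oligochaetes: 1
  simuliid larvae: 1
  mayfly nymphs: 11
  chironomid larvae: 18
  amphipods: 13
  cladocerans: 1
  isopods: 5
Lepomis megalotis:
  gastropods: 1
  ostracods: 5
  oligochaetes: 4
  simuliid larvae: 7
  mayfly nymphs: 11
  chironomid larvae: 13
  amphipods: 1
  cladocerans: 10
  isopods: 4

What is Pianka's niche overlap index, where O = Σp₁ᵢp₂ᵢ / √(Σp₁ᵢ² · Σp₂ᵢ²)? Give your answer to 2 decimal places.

0.71

Proportions for Lepomis macrochirus (n=75): 9/75=0.1200, 16/75=0.2133, 1/75=0.0133, 1/75=0.0133, 11/75=0.1467, 18/75=0.2400, 13/75=0.1733, 1/75=0.0133, 5/75=0.0667
Proportions for Lepomis megalotis (n=56): 1/56=0.0179, 5/56=0.0893, 4/56=0.0714, 7/56=0.1250, 11/56=0.1964, 13/56=0.2321, 1/56=0.0179, 10/56=0.1786, 4/56=0.0714
Σ p₁ᵢp₂ᵢ = 0.002148 + 0.019048 + 0.000950 + 0.001663 + 0.028812 + 0.055704 + 0.003102 + 0.002375 + 0.004762 = 0.118564
Σp_1ᵢ² = 0.1200² + 0.2133² + 0.0133² + 0.0133² + 0.1467² + 0.2400² + 0.1733² + 0.0133² + 0.0667² = 0.014400 + 0.045497 + 0.000177 + 0.000177 + 0.021521 + 0.057600 + 0.030033 + 0.000177 + 0.004449 = 0.174031
Σp_2ᵢ² = 0.0179² + 0.0893² + 0.0714² + 0.1250² + 0.1964² + 0.2321² + 0.0179² + 0.1786² + 0.0714² = 0.000320 + 0.007974 + 0.005098 + 0.015625 + 0.038573 + 0.053870 + 0.000320 + 0.031898 + 0.005098 = 0.158776
O = 0.118564 / √(0.174031 × 0.158776) = 0.118564 / 0.1662286 = 0.7133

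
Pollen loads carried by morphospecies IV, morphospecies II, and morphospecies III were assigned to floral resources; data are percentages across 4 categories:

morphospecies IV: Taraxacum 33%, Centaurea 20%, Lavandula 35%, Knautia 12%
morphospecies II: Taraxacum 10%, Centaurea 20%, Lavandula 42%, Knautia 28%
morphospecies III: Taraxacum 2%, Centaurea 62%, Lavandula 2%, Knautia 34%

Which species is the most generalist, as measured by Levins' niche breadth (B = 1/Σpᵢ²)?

morphospecies IV

Convert percentages to proportions (divide by 100).
Σp_IVᵢ² = 0.33² + 0.20² + 0.35² + 0.12² = 0.1089 + 0.0400 + 0.1225 + 0.0144 = 0.2858
B_IV = 1 / 0.2858 = 3.4990
Σp_IIᵢ² = 0.10² + 0.20² + 0.42² + 0.28² = 0.0100 + 0.0400 + 0.1764 + 0.0784 = 0.3048
B_II = 1 / 0.3048 = 3.2808
Σp_IIIᵢ² = 0.02² + 0.62² + 0.02² + 0.34² = 0.0004 + 0.3844 + 0.0004 + 0.1156 = 0.5008
B_III = 1 / 0.5008 = 1.9968
Highest B → broadest niche (most generalist): morphospecies IV (B = 3.50).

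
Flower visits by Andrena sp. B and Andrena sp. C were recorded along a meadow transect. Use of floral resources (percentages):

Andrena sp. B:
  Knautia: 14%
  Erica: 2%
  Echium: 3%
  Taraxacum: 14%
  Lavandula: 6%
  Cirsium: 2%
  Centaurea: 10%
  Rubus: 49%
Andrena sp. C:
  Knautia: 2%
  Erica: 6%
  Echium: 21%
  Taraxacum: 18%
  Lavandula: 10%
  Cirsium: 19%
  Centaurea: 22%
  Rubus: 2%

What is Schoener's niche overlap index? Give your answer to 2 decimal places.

0.41

Convert percentages to proportions (divide by 100).
Σ|p₁ᵢ − p₂ᵢ| = 0.12 + 0.04 + 0.18 + 0.04 + 0.04 + 0.17 + 0.12 + 0.47 = 1.18
D = 1 − ½ × 1.18 = 1 − 0.590 = 0.4100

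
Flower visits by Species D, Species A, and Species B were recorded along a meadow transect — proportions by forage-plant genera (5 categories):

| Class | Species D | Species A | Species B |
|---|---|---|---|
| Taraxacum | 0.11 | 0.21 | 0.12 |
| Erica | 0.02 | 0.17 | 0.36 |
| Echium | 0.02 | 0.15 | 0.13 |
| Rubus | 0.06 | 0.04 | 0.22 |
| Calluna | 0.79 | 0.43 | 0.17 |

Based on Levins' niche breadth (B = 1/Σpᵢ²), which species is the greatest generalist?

Σp_Dᵢ² = 0.11² + 0.02² + 0.02² + 0.06² + 0.79² = 0.0121 + 0.0004 + 0.0004 + 0.0036 + 0.6241 = 0.6406
B_D = 1 / 0.6406 = 1.5610
Σp_Aᵢ² = 0.21² + 0.17² + 0.15² + 0.04² + 0.43² = 0.0441 + 0.0289 + 0.0225 + 0.0016 + 0.1849 = 0.2820
B_A = 1 / 0.2820 = 3.5461
Σp_Bᵢ² = 0.12² + 0.36² + 0.13² + 0.22² + 0.17² = 0.0144 + 0.1296 + 0.0169 + 0.0484 + 0.0289 = 0.2382
B_B = 1 / 0.2382 = 4.1982
Highest B → broadest niche (most generalist): Species B (B = 4.20).

Species B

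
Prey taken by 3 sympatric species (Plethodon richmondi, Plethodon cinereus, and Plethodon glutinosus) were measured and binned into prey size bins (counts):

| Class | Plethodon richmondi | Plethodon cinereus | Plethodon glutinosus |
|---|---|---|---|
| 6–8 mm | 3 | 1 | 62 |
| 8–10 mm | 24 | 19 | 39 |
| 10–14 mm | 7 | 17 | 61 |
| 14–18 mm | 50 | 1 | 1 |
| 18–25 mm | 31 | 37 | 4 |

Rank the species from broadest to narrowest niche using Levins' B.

Plethodon richmondi > Plethodon glutinosus > Plethodon cinereus

Proportions for Plethodon richmondi (n=115): 3/115=0.0261, 24/115=0.2087, 7/115=0.0609, 50/115=0.4348, 31/115=0.2696
Proportions for Plethodon cinereus (n=75): 1/75=0.0133, 19/75=0.2533, 17/75=0.2267, 1/75=0.0133, 37/75=0.4933
Proportions for Plethodon glutinosus (n=167): 62/167=0.3713, 39/167=0.2335, 61/167=0.3653, 1/167=0.0060, 4/167=0.0240
Σp_richᵢ² = 0.0261² + 0.2087² + 0.0609² + 0.4348² + 0.2696² = 0.000681 + 0.043556 + 0.003709 + 0.189051 + 0.072684 = 0.309681
B_rich = 1 / 0.309681 = 3.2291
Σp_cineᵢ² = 0.0133² + 0.2533² + 0.2267² + 0.0133² + 0.4933² = 0.000177 + 0.064161 + 0.051393 + 0.000177 + 0.243345 = 0.359253
B_cine = 1 / 0.359253 = 2.7836
Σp_glutᵢ² = 0.3713² + 0.2335² + 0.3653² + 0.0060² + 0.0240² = 0.137864 + 0.054522 + 0.133444 + 0.000036 + 0.000576 = 0.326442
B_glut = 1 / 0.326442 = 3.0633
Ranking by B (broadest → narrowest): Plethodon richmondi (3.23) > Plethodon glutinosus (3.06) > Plethodon cinereus (2.78)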